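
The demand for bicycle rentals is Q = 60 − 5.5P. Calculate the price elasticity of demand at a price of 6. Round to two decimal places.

-1.22

At P = 6, Q = 27.
dQ/dP = −5.5.
Point elasticity E = (dQ/dP)·(P/Q) = -5.5 × 6/27 ≈ -1.22.
|E| > 1, so demand is elastic at this price.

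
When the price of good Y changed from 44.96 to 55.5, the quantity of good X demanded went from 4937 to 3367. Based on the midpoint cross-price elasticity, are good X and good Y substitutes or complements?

%ΔQ_x = (3367 − 4937)/[(4937+3367)/2] = -1570/4152 ≈ -0.3781.
%ΔP_y = (55.5 − 44.96)/[(44.96+55.5)/2] ≈ 0.2098.
E_xy = -0.3781/0.2098 ≈ -1.802.
E_xy < 0, so the goods are complements.

complements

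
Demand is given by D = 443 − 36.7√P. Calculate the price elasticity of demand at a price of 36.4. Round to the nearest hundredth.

-0.50

At P = 36.4, D = 221.58.
dD/dP = −36.7/(2√P) = −36.7/(2·6.0332).
Point elasticity E = (dD/dP)·(P/D) = -3.0415 × 36.4/221.58 ≈ -0.50.
|E| < 1, so demand is inelastic at this price.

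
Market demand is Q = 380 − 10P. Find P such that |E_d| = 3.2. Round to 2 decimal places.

28.95

Set −bP/(a − bP) = −3.2 ⇒ bP = 3.2(a − bP) ⇒ bP(1+3.2) = 3.2·a.
P = 3.2·380/(10·4.2) ≈ 28.95.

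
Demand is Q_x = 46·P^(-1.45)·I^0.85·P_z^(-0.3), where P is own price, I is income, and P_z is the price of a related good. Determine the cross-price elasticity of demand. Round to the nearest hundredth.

-0.30

For a Cobb–Douglas (constant-elasticity) form Q_x = A·P_z^α·…, the elasticity with respect to P_z equals the exponent α at every point.
Here the exponent on P_z is -0.3, so the cross-price elasticity of demand is -0.30.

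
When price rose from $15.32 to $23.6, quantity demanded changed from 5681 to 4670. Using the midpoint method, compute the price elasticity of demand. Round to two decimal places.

%Δq = (4670 − 5681)/[(5681 + 4670)/2] = -1011/5175.5 ≈ -0.1953.
%Δp = (23.6 − 15.32)/[(15.32 + 23.6)/2] = 8.28/19.46 ≈ 0.4255.
Arc elasticity E = %Δq/%Δp ≈ -0.1953/0.4255 ≈ -0.46.
|E| < 1: demand is inelastic over this range.

-0.46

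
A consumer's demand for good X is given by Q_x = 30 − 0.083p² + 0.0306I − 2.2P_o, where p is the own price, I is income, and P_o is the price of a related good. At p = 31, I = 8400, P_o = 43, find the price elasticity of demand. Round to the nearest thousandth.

Substituting, Q_x = 30 − 0.083(31)² + 0.0306(8400) − 2.2(43) = 30 − 79.763 + 257.04 − 94.6 = 112.677.
∂Q_x/∂p = −2·0.083·p = -5.146, so E_p = -5.146·(31/112.677) ≈ -1.416.
|E_p| > 1: demand is elastic.

-1.416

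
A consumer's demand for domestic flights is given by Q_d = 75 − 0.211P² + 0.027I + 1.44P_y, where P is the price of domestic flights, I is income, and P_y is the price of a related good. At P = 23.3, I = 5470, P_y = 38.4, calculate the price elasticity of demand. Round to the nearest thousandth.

Q_d = 75 − 0.211(23.3)² + 0.027(5470) + 1.44(38.4) = 75 − 114.5498 + 147.69 + 55.296 = 163.4362.
∂Q_d/∂P = −2·0.211·P = -9.8326, so E_p = -9.8326·(23.3/163.4362) ≈ -1.402.
|E_p| > 1: demand is elastic.

-1.402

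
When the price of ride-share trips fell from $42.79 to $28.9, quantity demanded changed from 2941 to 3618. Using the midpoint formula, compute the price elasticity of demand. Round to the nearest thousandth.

-0.533

%Δq = (3618 − 2941)/[(2941 + 3618)/2] = 677/3279.5 ≈ 0.2064.
%Δp = (28.9 − 42.79)/[(42.79 + 28.9)/2] = -13.89/35.845 ≈ -0.3875.
Arc elasticity E = %Δq/%Δp ≈ 0.2064/-0.3875 ≈ -0.533.
|E| < 1: demand is inelastic over this range.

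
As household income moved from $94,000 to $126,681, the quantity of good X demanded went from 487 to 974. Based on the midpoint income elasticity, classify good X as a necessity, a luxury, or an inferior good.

%ΔQ = (974 − 487)/[(487+974)/2] = 487/730.5 ≈ 0.6667.
%ΔI = (126,681 − 94,000)/[(94,000+126,681)/2] = 32681/110340.5 ≈ 0.2962.
E_I = %ΔQ/%ΔI ≈ 2.251.
E_I > 1: normal good (luxury).

luxury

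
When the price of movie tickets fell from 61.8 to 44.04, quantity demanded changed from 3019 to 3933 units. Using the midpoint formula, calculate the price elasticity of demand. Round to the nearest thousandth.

%ΔQ = (3933 − 3019)/[(3019 + 3933)/2] = 914/3476 ≈ 0.2629.
%Δp = (44.04 − 61.8)/[(61.8 + 44.04)/2] = -17.76/52.92 ≈ -0.3356.
Arc elasticity E = %ΔQ/%Δp ≈ 0.2629/-0.3356 ≈ -0.784.
|E| < 1: demand is inelastic over this range.

-0.784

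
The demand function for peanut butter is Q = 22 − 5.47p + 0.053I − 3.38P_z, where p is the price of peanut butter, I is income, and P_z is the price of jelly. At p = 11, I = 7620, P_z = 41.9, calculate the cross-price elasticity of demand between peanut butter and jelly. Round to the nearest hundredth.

Evaluating quantity at (p, I, P_z) gives Q = 22 − 5.47(11) + 0.053(7620) − 3.38(41.9) = 22 − 60.17 + 403.86 − 141.622 = 224.068.
∂Q/∂P_z = −3.38, so E_xy = -3.38·(41.9/224.068) ≈ -0.63.
E_xy < 0: the goods are complements.

-0.63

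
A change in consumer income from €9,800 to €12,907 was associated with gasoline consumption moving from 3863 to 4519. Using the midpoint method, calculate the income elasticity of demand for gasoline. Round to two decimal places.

%ΔQ = (4519 − 3863)/[(3863+4519)/2] = 656/4191 ≈ 0.1565.
%ΔY = (12,907 − 9,800)/[(9,800+12,907)/2] = 3107/11353.5 ≈ 0.2737.
E_I = %ΔQ/%ΔY ≈ 0.57.
E_I ∈ (0,1): normal good (necessity).

0.57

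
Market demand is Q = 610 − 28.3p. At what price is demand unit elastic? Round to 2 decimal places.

10.78

For linear demand Q = a − bp, E = −bp/(a − bp). |E| = 1 ⇒ bp = a − bp ⇒ p = a/(2b).
p = 610/(2·28.3) ≈ 10.78.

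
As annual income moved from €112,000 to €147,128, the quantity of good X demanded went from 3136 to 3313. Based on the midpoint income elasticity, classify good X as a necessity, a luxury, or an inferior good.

necessity

%ΔQ = (3313 − 3136)/[(3136+3313)/2] = 177/3224.5 ≈ 0.0549.
%ΔY = (147,128 − 112,000)/[(112,000+147,128)/2] = 35128/129564 ≈ 0.2711.
E_I = %ΔQ/%ΔY ≈ 0.202.
E_I ∈ (0,1): normal good (necessity).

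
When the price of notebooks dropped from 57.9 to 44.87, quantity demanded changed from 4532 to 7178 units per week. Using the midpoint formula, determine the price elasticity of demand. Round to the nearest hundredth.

%Δq = (7178 − 4532)/[(4532 + 7178)/2] = 2646/5855 ≈ 0.4519.
%Δp = (44.87 − 57.9)/[(57.9 + 44.87)/2] = -13.03/51.385 ≈ -0.2536.
Arc elasticity E = %Δq/%Δp ≈ 0.4519/-0.2536 ≈ -1.78.
|E| > 1: demand is elastic over this range.

-1.78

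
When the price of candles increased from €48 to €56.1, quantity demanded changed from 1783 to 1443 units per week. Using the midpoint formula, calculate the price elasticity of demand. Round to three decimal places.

%Δq = (1443 − 1783)/[(1783 + 1443)/2] = -340/1613 ≈ -0.2108.
%Δp = (56.1 − 48)/[(48 + 56.1)/2] = 8.1/52.05 ≈ 0.1556.
Arc elasticity E = %Δq/%Δp ≈ -0.2108/0.1556 ≈ -1.355.
|E| > 1: demand is elastic over this range.

-1.355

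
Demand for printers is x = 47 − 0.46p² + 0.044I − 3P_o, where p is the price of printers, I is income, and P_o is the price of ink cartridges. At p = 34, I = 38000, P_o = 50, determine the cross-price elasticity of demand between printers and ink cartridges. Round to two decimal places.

x = 47 − 0.46(34)² + 0.044(38000) − 3(50) = 47 − 531.76 + 1672 − 150 = 1037.24.
∂x/∂P_o = −3, so E_xy = -3·(50/1037.24) ≈ -0.14.
E_xy < 0: the goods are complements.

-0.14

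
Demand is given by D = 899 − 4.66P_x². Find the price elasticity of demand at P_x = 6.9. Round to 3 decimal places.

At P_x = 6.9, D = 677.1374.
dD/dP_x = −2·4.66·P_x = −64.308.
Point elasticity E = (dD/dP_x)·(P_x/D) = -64.308 × 6.9/677.1374 ≈ -0.655.
|E| < 1, so demand is inelastic at this price.

-0.655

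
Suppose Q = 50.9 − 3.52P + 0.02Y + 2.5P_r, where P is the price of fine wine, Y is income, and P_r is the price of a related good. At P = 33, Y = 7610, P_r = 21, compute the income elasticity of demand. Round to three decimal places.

Evaluating quantity at (P, Y, P_r) gives Q = 50.9 − 3.52(33) + 0.02(7610) + 2.5(21) = 50.9 − 116.16 + 152.2 + 52.5 = 139.44.
∂Q/∂Y = +0.02, so E_I = 0.02·(7610/139.44) ≈ 1.092.
E_I > 1: normal good (luxury).

1.092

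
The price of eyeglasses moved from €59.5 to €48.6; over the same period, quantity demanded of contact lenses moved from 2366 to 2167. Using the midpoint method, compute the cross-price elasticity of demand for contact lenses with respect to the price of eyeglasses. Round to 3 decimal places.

0.435

%ΔQ_x = (2167 − 2366)/[(2366+2167)/2] = -199/2266.5 ≈ -0.0878.
%ΔP_y = (48.6 − 59.5)/[(59.5+48.6)/2] ≈ -0.2017.
E_xy = -0.0878/-0.2017 ≈ 0.435.
E_xy > 0, so contact lenses and eyeglasses are substitutes.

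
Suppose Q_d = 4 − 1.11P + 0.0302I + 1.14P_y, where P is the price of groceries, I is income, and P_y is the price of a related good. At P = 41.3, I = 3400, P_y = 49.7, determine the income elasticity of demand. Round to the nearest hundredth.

Evaluating quantity at (P, I, P_y) gives Q_d = 4 − 1.11(41.3) + 0.0302(3400) + 1.14(49.7) = 4 − 45.843 + 102.68 + 56.658 = 117.495.
∂Q_d/∂I = +0.0302, so E_I = 0.0302·(3400/117.495) ≈ 0.87.
E_I ∈ (0,1): normal good (necessity).

0.87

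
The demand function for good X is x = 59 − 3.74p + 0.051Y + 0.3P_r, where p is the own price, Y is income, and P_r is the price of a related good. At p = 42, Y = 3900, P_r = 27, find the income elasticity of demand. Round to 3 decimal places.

1.826

Substituting, x = 59 − 3.74(42) + 0.051(3900) + 0.3(27) = 59 − 157.08 + 198.9 + 8.1 = 108.92.
∂x/∂Y = +0.051, so E_I = 0.051·(3900/108.92) ≈ 1.826.
E_I > 1: normal good (luxury).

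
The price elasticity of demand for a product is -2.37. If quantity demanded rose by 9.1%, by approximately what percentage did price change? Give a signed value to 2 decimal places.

-3.84

%ΔQ ≈ E × %ΔP ⇒ %ΔP = %ΔQ / E = (9.1%)/(-2.37) ≈ -3.84%.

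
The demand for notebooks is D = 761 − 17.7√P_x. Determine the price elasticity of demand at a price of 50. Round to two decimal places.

-0.10

At P_x = 50, D = 635.8421.
dD/dP_x = −17.7/(2√P_x) = −17.7/(2·7.0711).
Point elasticity E = (dD/dP_x)·(P_x/D) = -1.2516 × 50/635.8421 ≈ -0.10.
|E| < 1, so demand is inelastic at this price.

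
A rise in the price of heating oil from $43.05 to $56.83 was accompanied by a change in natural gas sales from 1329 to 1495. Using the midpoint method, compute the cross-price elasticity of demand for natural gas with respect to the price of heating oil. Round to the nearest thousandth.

%ΔQ_x = (1495 − 1329)/[(1329+1495)/2] = 166/1412 ≈ 0.1176.
%ΔP_y = (56.83 − 43.05)/[(43.05+56.83)/2] ≈ 0.2759.
E_xy = 0.1176/0.2759 ≈ 0.426.
E_xy > 0, so natural gas and heating oil are substitutes.

0.426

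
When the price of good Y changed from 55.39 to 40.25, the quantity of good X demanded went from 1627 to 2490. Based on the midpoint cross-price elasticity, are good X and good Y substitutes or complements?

complements

%ΔQ_x = (2490 − 1627)/[(1627+2490)/2] = 863/2058.5 ≈ 0.4192.
%ΔP_y = (40.25 − 55.39)/[(55.39+40.25)/2] ≈ -0.3166.
E_xy = 0.4192/-0.3166 ≈ -1.324.
E_xy < 0, so the goods are complements.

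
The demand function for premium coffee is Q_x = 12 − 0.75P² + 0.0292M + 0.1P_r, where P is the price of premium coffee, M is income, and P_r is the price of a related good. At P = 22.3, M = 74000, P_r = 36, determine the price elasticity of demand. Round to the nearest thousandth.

First evaluate Q_x: 12 − 0.75(22.3)² + 0.0292(74000) + 0.1(36) = 12 − 372.9675 + 2160.8 + 3.6 = 1803.4325.
∂Q_x/∂P = −2·0.75·P = -33.45, so E_p = -33.45·(22.3/1803.4325) ≈ -0.414.
|E_p| < 1: demand is inelastic.

-0.414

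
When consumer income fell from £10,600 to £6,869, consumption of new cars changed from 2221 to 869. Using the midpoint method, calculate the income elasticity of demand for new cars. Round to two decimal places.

%ΔQ = (869 − 2221)/[(2221+869)/2] = -1352/1545 ≈ -0.8751.
%ΔI = (6,869 − 10,600)/[(10,600+6,869)/2] = -3731/8734.5 ≈ -0.4272.
E_I = %ΔQ/%ΔI ≈ 2.05.
E_I > 1: normal good (luxury).

2.05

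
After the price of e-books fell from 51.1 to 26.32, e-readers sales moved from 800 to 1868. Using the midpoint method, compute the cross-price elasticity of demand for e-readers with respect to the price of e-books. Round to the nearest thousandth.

%ΔQ_x = (1868 − 800)/[(800+1868)/2] = 1068/1334 ≈ 0.8006.
%ΔP_y = (26.32 − 51.1)/[(51.1+26.32)/2] ≈ -0.6401.
E_xy = 0.8006/-0.6401 ≈ -1.251.
E_xy < 0, so e-readers and e-books are complements.

-1.251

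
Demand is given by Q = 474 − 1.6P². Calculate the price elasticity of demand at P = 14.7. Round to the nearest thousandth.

-5.391

At P = 14.7, Q = 128.256.
dQ/dP = −2·1.6·P = −47.04.
Point elasticity E = (dQ/dP)·(P/Q) = -47.04 × 14.7/128.256 ≈ -5.391.
|E| > 1, so demand is elastic at this price.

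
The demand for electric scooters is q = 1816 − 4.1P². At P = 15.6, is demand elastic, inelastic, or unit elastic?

At P = 15.6, q = 818.224.
dq/dP = −2·4.1·P = −127.92.
Point elasticity E = (dq/dP)·(P/q) = -127.92 × 15.6/818.224 ≈ -2.439.
|E| ≈ 2.439 > 1, so demand is elastic.

elastic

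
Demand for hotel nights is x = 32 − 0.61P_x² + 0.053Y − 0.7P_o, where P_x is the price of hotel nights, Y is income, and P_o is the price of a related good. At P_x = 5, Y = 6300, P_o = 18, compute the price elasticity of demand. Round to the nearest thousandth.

Substituting, x = 32 − 0.61(5)² + 0.053(6300) − 0.7(18) = 32 − 15.25 + 333.9 − 12.6 = 338.05.
∂x/∂P_x = −2·0.61·P_x = -6.1, so E_p = -6.1·(5/338.05) ≈ -0.090.
|E_p| < 1: demand is inelastic.

-0.090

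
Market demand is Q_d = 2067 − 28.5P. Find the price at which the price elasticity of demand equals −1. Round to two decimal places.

36.26

For linear demand Q_d = a − bP, E = −bP/(a − bP). |E| = 1 ⇒ bP = a − bP ⇒ P = a/(2b).
P = 2067/(2·28.5) ≈ 36.26.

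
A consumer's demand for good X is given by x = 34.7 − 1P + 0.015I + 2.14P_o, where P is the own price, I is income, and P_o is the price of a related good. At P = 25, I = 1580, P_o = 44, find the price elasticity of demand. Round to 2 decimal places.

Substituting, x = 34.7 − 1(25) + 0.015(1580) + 2.14(44) = 34.7 − 25 + 23.7 + 94.16 = 127.56.
∂x/∂P = −1, so E_p = (−1)·(25/127.56) ≈ -0.20.
|E_p| < 1: demand is inelastic.

-0.20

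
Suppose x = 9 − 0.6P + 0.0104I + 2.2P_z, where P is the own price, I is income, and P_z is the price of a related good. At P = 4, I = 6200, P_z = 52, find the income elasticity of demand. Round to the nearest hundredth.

0.35

First evaluate x: 9 − 0.6(4) + 0.0104(6200) + 2.2(52) = 9 − 2.4 + 64.48 + 114.4 = 185.48.
∂x/∂I = +0.0104, so E_I = 0.0104·(6200/185.48) ≈ 0.35.
E_I ∈ (0,1): normal good (necessity).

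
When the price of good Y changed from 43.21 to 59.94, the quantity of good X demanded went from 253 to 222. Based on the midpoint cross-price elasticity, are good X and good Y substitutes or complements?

%ΔQ_x = (222 − 253)/[(253+222)/2] = -31/237.5 ≈ -0.1305.
%ΔP_y = (59.94 − 43.21)/[(43.21+59.94)/2] ≈ 0.3244.
E_xy = -0.1305/0.3244 ≈ -0.402.
E_xy < 0, so the goods are complements.

complements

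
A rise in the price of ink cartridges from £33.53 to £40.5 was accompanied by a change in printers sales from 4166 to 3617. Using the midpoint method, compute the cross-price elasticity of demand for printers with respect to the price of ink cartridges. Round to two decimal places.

%ΔQ_x = (3617 − 4166)/[(4166+3617)/2] = -549/3891.5 ≈ -0.1411.
%ΔP_y = (40.5 − 33.53)/[(33.53+40.5)/2] ≈ 0.1883.
E_xy = -0.1411/0.1883 ≈ -0.75.
E_xy < 0, so printers and ink cartridges are complements.

-0.75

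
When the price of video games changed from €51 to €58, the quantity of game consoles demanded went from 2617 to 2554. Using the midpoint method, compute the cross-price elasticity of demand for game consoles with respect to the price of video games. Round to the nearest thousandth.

%ΔQ_x = (2554 − 2617)/[(2617+2554)/2] = -63/2585.5 ≈ -0.0244.
%ΔP_y = (58 − 51)/[(51+58)/2] ≈ 0.1284.
E_xy = -0.0244/0.1284 ≈ -0.190.
E_xy < 0, so game consoles and video games are complements.

-0.190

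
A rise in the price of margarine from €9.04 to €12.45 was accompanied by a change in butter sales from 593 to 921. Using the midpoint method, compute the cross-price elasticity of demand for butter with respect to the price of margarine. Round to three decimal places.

1.365

%ΔQ_x = (921 − 593)/[(593+921)/2] = 328/757 ≈ 0.4333.
%ΔP_y = (12.45 − 9.04)/[(9.04+12.45)/2] ≈ 0.3174.
E_xy = 0.4333/0.3174 ≈ 1.365.
E_xy > 0, so butter and margarine are substitutes.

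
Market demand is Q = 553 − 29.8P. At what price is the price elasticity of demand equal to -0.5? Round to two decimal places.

Set −bP/(a − bP) = −0.5 ⇒ bP = 0.5(a − bP) ⇒ bP(1+0.5) = 0.5·a.
P = 0.5·553/(29.8·1.5) ≈ 6.19.

6.19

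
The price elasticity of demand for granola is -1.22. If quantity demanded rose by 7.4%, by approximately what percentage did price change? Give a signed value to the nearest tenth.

-6.1

%ΔQ ≈ E × %ΔP ⇒ %ΔP = %ΔQ / E = (7.4%)/(-1.22) ≈ -6.1%.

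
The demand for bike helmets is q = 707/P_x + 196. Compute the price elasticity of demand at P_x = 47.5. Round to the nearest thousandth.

-0.071

At P_x = 47.5, q = 210.8842.
dq/dP_x = −707/P_x² = −0.3134.
Point elasticity E = (dq/dP_x)·(P_x/q) = -0.3134 × 47.5/210.8842 ≈ -0.071.
|E| < 1, so demand is inelastic at this price.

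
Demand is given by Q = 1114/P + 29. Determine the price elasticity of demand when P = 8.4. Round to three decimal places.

-0.821

At P = 8.4, Q = 161.619.
dQ/dP = −1114/P² = −15.788.
Point elasticity E = (dQ/dP)·(P/Q) = -15.788 × 8.4/161.619 ≈ -0.821.
|E| < 1, so demand is inelastic at this price.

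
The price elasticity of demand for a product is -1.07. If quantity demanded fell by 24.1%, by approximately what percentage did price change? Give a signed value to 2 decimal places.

%ΔQ ≈ E × %ΔP ⇒ %ΔP = %ΔQ / E = (-24.1%)/(-1.07) ≈ 22.52%.

22.52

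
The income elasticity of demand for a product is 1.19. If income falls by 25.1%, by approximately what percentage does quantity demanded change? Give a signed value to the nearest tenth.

%ΔQ ≈ E × %ΔI = (1.19) × (-25.1%) ≈ -29.9%.

-29.9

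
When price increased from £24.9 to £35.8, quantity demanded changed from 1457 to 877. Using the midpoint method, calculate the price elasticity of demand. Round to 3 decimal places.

%Δq = (877 − 1457)/[(1457 + 877)/2] = -580/1167 ≈ -0.4970.
%ΔP = (35.8 − 24.9)/[(24.9 + 35.8)/2] = 10.9/30.35 ≈ 0.3591.
Arc elasticity E = %Δq/%ΔP ≈ -0.4970/0.3591 ≈ -1.384.
|E| > 1: demand is elastic over this range.

-1.384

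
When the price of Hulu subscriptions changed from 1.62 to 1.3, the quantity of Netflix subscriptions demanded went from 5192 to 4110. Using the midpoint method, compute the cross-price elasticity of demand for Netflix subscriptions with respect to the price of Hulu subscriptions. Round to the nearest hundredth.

1.06

%ΔQ_x = (4110 − 5192)/[(5192+4110)/2] = -1082/4651 ≈ -0.2326.
%ΔP_y = (1.3 − 1.62)/[(1.62+1.3)/2] ≈ -0.2192.
E_xy = -0.2326/-0.2192 ≈ 1.06.
E_xy > 0, so Netflix subscriptions and Hulu subscriptions are substitutes.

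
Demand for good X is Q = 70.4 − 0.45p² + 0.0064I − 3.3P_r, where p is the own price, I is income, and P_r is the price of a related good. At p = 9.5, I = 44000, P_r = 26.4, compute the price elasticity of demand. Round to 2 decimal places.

At the given point, Q = 70.4 − 0.45(9.5)² + 0.0064(44000) − 3.3(26.4) = 70.4 − 40.6125 + 281.6 − 87.12 = 224.2675.
∂Q/∂p = −2·0.45·p = -8.55, so E_p = -8.55·(9.5/224.2675) ≈ -0.36.
|E_p| < 1: demand is inelastic.

-0.36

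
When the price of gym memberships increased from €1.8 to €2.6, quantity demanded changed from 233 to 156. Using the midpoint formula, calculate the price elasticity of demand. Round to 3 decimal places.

-1.089

%ΔQ = (156 − 233)/[(233 + 156)/2] = -77/194.5 ≈ -0.3959.
%Δp = (2.6 − 1.8)/[(1.8 + 2.6)/2] = 0.8/2.2 ≈ 0.3636.
Arc elasticity E = %ΔQ/%Δp ≈ -0.3959/0.3636 ≈ -1.089.
|E| > 1: demand is elastic over this range.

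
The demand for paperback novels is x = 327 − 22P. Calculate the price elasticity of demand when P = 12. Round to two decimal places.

At P = 12, x = 63.
dx/dP = −22.
Point elasticity E = (dx/dP)·(P/x) = -22 × 12/63 ≈ -4.19.
|E| > 1, so demand is elastic at this price.

-4.19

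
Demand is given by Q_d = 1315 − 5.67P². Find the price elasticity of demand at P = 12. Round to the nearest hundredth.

At P = 12, Q_d = 498.52.
dQ_d/dP = −2·5.67·P = −136.08.
Point elasticity E = (dQ_d/dP)·(P/Q_d) = -136.08 × 12/498.52 ≈ -3.28.
|E| > 1, so demand is elastic at this price.

-3.28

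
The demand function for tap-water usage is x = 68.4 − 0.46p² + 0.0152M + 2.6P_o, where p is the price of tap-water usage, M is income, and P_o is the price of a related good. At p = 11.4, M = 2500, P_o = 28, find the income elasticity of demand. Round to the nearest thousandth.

0.318

First evaluate x: 68.4 − 0.46(11.4)² + 0.0152(2500) + 2.6(28) = 68.4 − 59.7816 + 38 + 72.8 = 119.4184.
∂x/∂M = +0.0152, so E_I = 0.0152·(2500/119.4184) ≈ 0.318.
E_I ∈ (0,1): normal good (necessity).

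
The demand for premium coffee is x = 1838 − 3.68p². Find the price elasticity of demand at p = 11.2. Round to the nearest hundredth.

At p = 11.2, x = 1376.3808.
dx/dp = −2·3.68·p = −82.432.
Point elasticity E = (dx/dp)·(p/x) = -82.432 × 11.2/1376.3808 ≈ -0.67.
|E| < 1, so demand is inelastic at this price.

-0.67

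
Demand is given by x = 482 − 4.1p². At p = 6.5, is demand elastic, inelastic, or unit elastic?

elastic

At p = 6.5, x = 308.775.
dx/dp = −2·4.1·p = −53.3.
Point elasticity E = (dx/dp)·(p/x) = -53.3 × 6.5/308.775 ≈ -1.122.
|E| ≈ 1.122 > 1, so demand is elastic.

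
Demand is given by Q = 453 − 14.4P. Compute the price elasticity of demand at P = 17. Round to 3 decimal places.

-1.176

At P = 17, Q = 208.2.
dQ/dP = −14.4.
Point elasticity E = (dQ/dP)·(P/Q) = -14.4 × 17/208.2 ≈ -1.176.
|E| > 1, so demand is elastic at this price.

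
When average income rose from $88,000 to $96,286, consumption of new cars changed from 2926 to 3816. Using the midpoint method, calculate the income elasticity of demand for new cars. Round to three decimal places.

2.936

%ΔQ = (3816 − 2926)/[(2926+3816)/2] = 890/3371 ≈ 0.2640.
%ΔI = (96,286 − 88,000)/[(88,000+96,286)/2] = 8286/92143 ≈ 0.0899.
E_I = %ΔQ/%ΔI ≈ 2.936.
E_I > 1: normal good (luxury).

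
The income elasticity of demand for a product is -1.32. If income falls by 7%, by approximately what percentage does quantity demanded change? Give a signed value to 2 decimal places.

%ΔQ ≈ E × %ΔI = (-1.32) × (-7%) = 9.24%.

9.24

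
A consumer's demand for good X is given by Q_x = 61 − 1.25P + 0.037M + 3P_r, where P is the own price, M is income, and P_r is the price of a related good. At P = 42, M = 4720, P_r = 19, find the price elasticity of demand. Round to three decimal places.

-0.219

At the given point, Q_x = 61 − 1.25(42) + 0.037(4720) + 3(19) = 61 − 52.5 + 174.64 + 57 = 240.14.
∂Q_x/∂P = −1.25, so E_p = (−1.25)·(42/240.14) ≈ -0.219.
|E_p| < 1: demand is inelastic.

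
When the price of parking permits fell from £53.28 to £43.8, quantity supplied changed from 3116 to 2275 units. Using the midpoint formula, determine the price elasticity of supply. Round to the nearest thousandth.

1.598

%ΔQ = (2275 − 3116)/[(3116 + 2275)/2] = -841/2695.5 ≈ -0.3120.
%ΔP = (43.8 − 53.28)/[(53.28 + 43.8)/2] = -9.48/48.54 ≈ -0.1953.
Arc elasticity E = %ΔQ/%ΔP ≈ -0.3120/-0.1953 ≈ 1.598.
|E| > 1: supply is elastic over this range.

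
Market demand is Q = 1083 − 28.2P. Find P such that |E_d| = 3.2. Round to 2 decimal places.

29.26

Set −bP/(a − bP) = −3.2 ⇒ bP = 3.2(a − bP) ⇒ bP(1+3.2) = 3.2·a.
P = 3.2·1083/(28.2·4.2) ≈ 29.26.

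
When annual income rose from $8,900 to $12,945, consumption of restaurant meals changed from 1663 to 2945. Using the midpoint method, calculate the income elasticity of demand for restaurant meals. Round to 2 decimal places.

%ΔQ = (2945 − 1663)/[(1663+2945)/2] = 1282/2304 ≈ 0.5564.
%ΔM = (12,945 − 8,900)/[(8,900+12,945)/2] = 4045/10922.5 ≈ 0.3703.
E_I = %ΔQ/%ΔM ≈ 1.50.
E_I > 1: normal good (luxury).

1.50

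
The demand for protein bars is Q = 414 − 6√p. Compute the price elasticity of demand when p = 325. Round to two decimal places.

At p = 325, Q = 305.8335.
dQ/dp = −6/(2√p) = −6/(2·18.0278).
Point elasticity E = (dQ/dp)·(p/Q) = -0.1664 × 325/305.8335 ≈ -0.18.
|E| < 1, so demand is inelastic at this price.

-0.18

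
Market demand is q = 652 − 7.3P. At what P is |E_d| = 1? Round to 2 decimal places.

For linear demand q = a − bP, E = −bP/(a − bP). |E| = 1 ⇒ bP = a − bP ⇒ P = a/(2b).
P = 652/(2·7.3) ≈ 44.66.

44.66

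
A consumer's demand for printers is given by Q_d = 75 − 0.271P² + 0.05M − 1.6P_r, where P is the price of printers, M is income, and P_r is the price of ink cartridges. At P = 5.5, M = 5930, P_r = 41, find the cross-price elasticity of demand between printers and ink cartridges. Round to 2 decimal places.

-0.22

Q_d = 75 − 0.271(5.5)² + 0.05(5930) − 1.6(41) = 75 − 8.1978 + 296.5 − 65.6 = 297.7023.
∂Q_d/∂P_r = −1.6, so E_xy = -1.6·(41/297.7023) ≈ -0.22.
E_xy < 0: the goods are complements.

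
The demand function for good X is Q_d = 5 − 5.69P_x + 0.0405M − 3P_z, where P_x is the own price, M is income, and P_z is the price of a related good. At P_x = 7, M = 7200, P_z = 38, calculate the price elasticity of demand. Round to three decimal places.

At the given point, Q_d = 5 − 5.69(7) + 0.0405(7200) − 3(38) = 5 − 39.83 + 291.6 − 114 = 142.77.
∂Q_d/∂P_x = −5.69, so E_p = (−5.69)·(7/142.77) ≈ -0.279.
|E_p| < 1: demand is inelastic.

-0.279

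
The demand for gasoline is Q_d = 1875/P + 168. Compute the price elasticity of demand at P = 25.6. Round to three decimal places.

At P = 25.6, Q_d = 241.2422.
dQ_d/dP = −1875/P² = −2.861.
Point elasticity E = (dQ_d/dP)·(P/Q_d) = -2.861 × 25.6/241.2422 ≈ -0.304.
|E| < 1, so demand is inelastic at this price.

-0.304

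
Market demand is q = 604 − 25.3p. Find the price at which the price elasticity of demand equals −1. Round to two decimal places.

For linear demand q = a − bp, E = −bp/(a − bp). |E| = 1 ⇒ bp = a − bp ⇒ p = a/(2b).
p = 604/(2·25.3) ≈ 11.94.

11.94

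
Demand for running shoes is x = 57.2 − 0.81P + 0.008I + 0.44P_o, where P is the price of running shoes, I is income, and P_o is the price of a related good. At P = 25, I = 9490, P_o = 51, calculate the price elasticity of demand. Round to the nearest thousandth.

-0.150

Evaluating quantity at (P, I, P_o) gives x = 57.2 − 0.81(25) + 0.008(9490) + 0.44(51) = 57.2 − 20.25 + 75.92 + 22.44 = 135.31.
∂x/∂P = −0.81, so E_p = (−0.81)·(25/135.31) ≈ -0.150.
|E_p| < 1: demand is inelastic.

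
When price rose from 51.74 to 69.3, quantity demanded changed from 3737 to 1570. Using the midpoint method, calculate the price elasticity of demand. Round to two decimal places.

%Δq = (1570 − 3737)/[(3737 + 1570)/2] = -2167/2653.5 ≈ -0.8167.
%ΔP = (69.3 − 51.74)/[(51.74 + 69.3)/2] = 17.56/60.52 ≈ 0.2902.
Arc elasticity E = %Δq/%ΔP ≈ -0.8167/0.2902 ≈ -2.81.
|E| > 1: demand is elastic over this range.

-2.81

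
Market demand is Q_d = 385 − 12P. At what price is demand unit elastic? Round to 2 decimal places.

For linear demand Q_d = a − bP, E = −bP/(a − bP). |E| = 1 ⇒ bP = a − bP ⇒ P = a/(2b).
P = 385/(2·12) ≈ 16.04.

16.04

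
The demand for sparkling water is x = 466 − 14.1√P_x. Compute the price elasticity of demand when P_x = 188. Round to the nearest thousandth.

At P_x = 188, x = 272.6705.
dx/dP_x = −14.1/(2√P_x) = −14.1/(2·13.7113).
Point elasticity E = (dx/dP_x)·(P_x/x) = -0.5142 × 188/272.6705 ≈ -0.355.
|E| < 1, so demand is inelastic at this price.

-0.355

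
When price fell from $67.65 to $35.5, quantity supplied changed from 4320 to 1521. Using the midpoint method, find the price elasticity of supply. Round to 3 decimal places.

1.537

%ΔQ = (1521 − 4320)/[(4320 + 1521)/2] = -2799/2920.5 ≈ -0.9584.
%ΔP = (35.5 − 67.65)/[(67.65 + 35.5)/2] = -32.15/51.575 ≈ -0.6234.
Arc elasticity E = %ΔQ/%ΔP ≈ -0.9584/-0.6234 ≈ 1.537.
|E| > 1: supply is elastic over this range.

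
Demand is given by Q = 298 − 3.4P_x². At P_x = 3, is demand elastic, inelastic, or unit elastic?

inelastic

At P_x = 3, Q = 267.4.
dQ/dP_x = −2·3.4·P_x = −20.4.
Point elasticity E = (dQ/dP_x)·(P_x/Q) = -20.4 × 3/267.4 ≈ -0.229.
|E| ≈ 0.229 < 1, so demand is inelastic.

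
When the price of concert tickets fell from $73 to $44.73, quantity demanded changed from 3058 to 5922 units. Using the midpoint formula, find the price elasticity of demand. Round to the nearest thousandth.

-1.328

%Δq = (5922 − 3058)/[(3058 + 5922)/2] = 2864/4490 ≈ 0.6379.
%ΔP = (44.73 − 73)/[(73 + 44.73)/2] = -28.27/58.865 ≈ -0.4803.
Arc elasticity E = %Δq/%ΔP ≈ 0.6379/-0.4803 ≈ -1.328.
|E| > 1: demand is elastic over this range.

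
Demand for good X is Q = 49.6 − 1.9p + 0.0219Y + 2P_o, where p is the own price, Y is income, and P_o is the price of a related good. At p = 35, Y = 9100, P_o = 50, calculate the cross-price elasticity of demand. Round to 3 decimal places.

Substituting, Q = 49.6 − 1.9(35) + 0.0219(9100) + 2(50) = 49.6 − 66.5 + 199.29 + 100 = 282.39.
∂Q/∂P_o = +2, so E_xy = 2·(50/282.39) ≈ 0.354.
E_xy > 0: the goods are substitutes.

0.354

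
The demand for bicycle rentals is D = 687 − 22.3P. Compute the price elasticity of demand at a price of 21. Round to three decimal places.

-2.141

At P = 21, D = 218.7.
dD/dP = −22.3.
Point elasticity E = (dD/dP)·(P/D) = -22.3 × 21/218.7 ≈ -2.141.
|E| > 1, so demand is elastic at this price.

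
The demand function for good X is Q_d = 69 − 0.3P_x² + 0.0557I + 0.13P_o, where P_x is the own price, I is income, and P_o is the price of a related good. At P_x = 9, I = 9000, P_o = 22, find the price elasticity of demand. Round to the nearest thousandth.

-0.089

Substituting, Q_d = 69 − 0.3(9)² + 0.0557(9000) + 0.13(22) = 69 − 24.3 + 501.3 + 2.86 = 548.86.
∂Q_d/∂P_x = −2·0.3·P_x = -5.4, so E_p = -5.4·(9/548.86) ≈ -0.089.
|E_p| < 1: demand is inelastic.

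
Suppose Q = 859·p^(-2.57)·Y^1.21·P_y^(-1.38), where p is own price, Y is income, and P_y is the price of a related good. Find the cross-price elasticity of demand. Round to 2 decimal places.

-1.38

For a Cobb–Douglas (constant-elasticity) form Q = A·P_y^α·…, the elasticity with respect to P_y equals the exponent α at every point.
Here the exponent on P_y is -1.38, so the cross-price elasticity of demand is -1.38.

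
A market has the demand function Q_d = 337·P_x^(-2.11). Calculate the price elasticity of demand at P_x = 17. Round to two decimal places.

-2.11

For a Cobb–Douglas (constant-elasticity) form Q_d = A·P_x^α·…, the elasticity with respect to P_x equals the exponent α at every point.
Here the exponent on P_x is -2.11, so the price elasticity of demand is -2.11.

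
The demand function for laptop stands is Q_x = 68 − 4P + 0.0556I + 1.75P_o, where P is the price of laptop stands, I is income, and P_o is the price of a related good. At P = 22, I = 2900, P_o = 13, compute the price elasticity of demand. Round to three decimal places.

-0.537

Q_x = 68 − 4(22) + 0.0556(2900) + 1.75(13) = 68 − 88 + 161.24 + 22.75 = 163.99.
∂Q_x/∂P = −4, so E_p = (−4)·(22/163.99) ≈ -0.537.
|E_p| < 1: demand is inelastic.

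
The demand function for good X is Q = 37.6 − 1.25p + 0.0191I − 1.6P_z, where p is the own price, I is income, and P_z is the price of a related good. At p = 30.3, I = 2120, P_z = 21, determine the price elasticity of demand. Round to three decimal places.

-5.724

Substituting, Q = 37.6 − 1.25(30.3) + 0.0191(2120) − 1.6(21) = 37.6 − 37.875 + 40.492 − 33.6 = 6.617.
∂Q/∂p = −1.25, so E_p = (−1.25)·(30.3/6.617) ≈ -5.724.
|E_p| > 1: demand is elastic.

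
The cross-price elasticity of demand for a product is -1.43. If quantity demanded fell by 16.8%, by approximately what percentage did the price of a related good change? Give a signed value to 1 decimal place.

%ΔQ ≈ E × %ΔP_y ⇒ %ΔP_y = %ΔQ / E = (-16.8%)/(-1.43) ≈ 11.7%.

11.7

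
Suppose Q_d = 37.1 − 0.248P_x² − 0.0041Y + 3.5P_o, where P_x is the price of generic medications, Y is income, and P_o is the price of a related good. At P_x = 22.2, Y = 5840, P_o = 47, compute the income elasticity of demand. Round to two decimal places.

First evaluate Q_d: 37.1 − 0.248(22.2)² − 0.0041(5840) + 3.5(47) = 37.1 − 122.2243 − 23.944 + 164.5 = 55.4317.
∂Q_d/∂Y = −0.0041, so E_I = -0.0041·(5840/55.4317) ≈ -0.43.
E_I < 0: inferior good.

-0.43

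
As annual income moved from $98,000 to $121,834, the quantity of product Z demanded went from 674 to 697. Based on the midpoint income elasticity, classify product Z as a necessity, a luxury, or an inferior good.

necessity

%ΔQ = (697 − 674)/[(674+697)/2] = 23/685.5 ≈ 0.0336.
%ΔM = (121,834 − 98,000)/[(98,000+121,834)/2] = 23834/109917 ≈ 0.2168.
E_I = %ΔQ/%ΔM ≈ 0.155.
E_I ∈ (0,1): normal good (necessity).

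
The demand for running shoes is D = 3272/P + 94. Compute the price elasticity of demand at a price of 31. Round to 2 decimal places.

At P = 31, D = 199.5484.
dD/dP = −3272/P² = −3.4048.
Point elasticity E = (dD/dP)·(P/D) = -3.4048 × 31/199.5484 ≈ -0.53.
|E| < 1, so demand is inelastic at this price.

-0.53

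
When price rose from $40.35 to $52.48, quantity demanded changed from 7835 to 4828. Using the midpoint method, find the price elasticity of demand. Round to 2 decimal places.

%Δq = (4828 − 7835)/[(7835 + 4828)/2] = -3007/6331.5 ≈ -0.4749.
%ΔP = (52.48 − 40.35)/[(40.35 + 52.48)/2] = 12.13/46.415 ≈ 0.2613.
Arc elasticity E = %Δq/%ΔP ≈ -0.4749/0.2613 ≈ -1.82.
|E| > 1: demand is elastic over this range.

-1.82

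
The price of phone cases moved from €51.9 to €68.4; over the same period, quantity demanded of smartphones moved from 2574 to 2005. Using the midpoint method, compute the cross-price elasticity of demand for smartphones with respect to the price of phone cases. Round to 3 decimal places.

-0.906

%ΔQ_x = (2005 − 2574)/[(2574+2005)/2] = -569/2289.5 ≈ -0.2485.
%ΔP_y = (68.4 − 51.9)/[(51.9+68.4)/2] ≈ 0.2743.
E_xy = -0.2485/0.2743 ≈ -0.906.
E_xy < 0, so smartphones and phone cases are complements.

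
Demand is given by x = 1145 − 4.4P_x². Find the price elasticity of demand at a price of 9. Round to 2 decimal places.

At P_x = 9, x = 788.6.
dx/dP_x = −2·4.4·P_x = −79.2.
Point elasticity E = (dx/dP_x)·(P_x/x) = -79.2 × 9/788.6 ≈ -0.90.
|E| < 1, so demand is inelastic at this price.

-0.90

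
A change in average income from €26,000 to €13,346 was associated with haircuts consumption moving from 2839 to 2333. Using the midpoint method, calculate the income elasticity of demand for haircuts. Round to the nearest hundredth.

%ΔQ = (2333 − 2839)/[(2839+2333)/2] = -506/2586 ≈ -0.1957.
%ΔI = (13,346 − 26,000)/[(26,000+13,346)/2] = -12654/19673 ≈ -0.6432.
E_I = %ΔQ/%ΔI ≈ 0.30.
E_I ∈ (0,1): normal good (necessity).

0.30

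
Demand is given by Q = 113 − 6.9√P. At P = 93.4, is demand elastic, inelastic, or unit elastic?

At P = 93.4, Q = 46.3159.
dQ/dP = −6.9/(2√P) = −6.9/(2·9.6644).
Point elasticity E = (dQ/dP)·(P/Q) = -0.357 × 93.4/46.3159 ≈ -0.720.
|E| ≈ 0.720 < 1, so demand is inelastic.

inelastic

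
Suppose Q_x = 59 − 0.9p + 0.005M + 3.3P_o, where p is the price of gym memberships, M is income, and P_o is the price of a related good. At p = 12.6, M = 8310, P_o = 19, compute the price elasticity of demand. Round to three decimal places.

-0.075

Substituting, Q_x = 59 − 0.9(12.6) + 0.005(8310) + 3.3(19) = 59 − 11.34 + 41.55 + 62.7 = 151.91.
∂Q_x/∂p = −0.9, so E_p = (−0.9)·(12.6/151.91) ≈ -0.075.
|E_p| < 1: demand is inelastic.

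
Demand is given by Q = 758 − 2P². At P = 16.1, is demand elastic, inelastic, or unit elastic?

At P = 16.1, Q = 239.58.
dQ/dP = −2·2·P = −64.4.
Point elasticity E = (dQ/dP)·(P/Q) = -64.4 × 16.1/239.58 ≈ -4.328.
|E| ≈ 4.328 > 1, so demand is elastic.

elastic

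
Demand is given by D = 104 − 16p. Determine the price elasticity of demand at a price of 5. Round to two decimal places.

-3.33

At p = 5, D = 24.
dD/dp = −16.
Point elasticity E = (dD/dp)·(p/D) = -16 × 5/24 ≈ -3.33.
|E| > 1, so demand is elastic at this price.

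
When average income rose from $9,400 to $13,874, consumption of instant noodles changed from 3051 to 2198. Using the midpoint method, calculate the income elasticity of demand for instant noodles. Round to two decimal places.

%ΔQ = (2198 − 3051)/[(3051+2198)/2] = -853/2624.5 ≈ -0.3250.
%ΔM = (13,874 − 9,400)/[(9,400+13,874)/2] = 4474/11637 ≈ 0.3845.
E_I = %ΔQ/%ΔM ≈ -0.85.
E_I < 0: inferior good.

-0.85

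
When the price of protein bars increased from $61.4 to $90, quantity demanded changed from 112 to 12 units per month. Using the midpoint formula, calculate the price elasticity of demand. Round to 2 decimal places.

%ΔQ = (12 − 112)/[(112 + 12)/2] = -100/62 ≈ -1.6129.
%Δp = (90 − 61.4)/[(61.4 + 90)/2] = 28.6/75.7 ≈ 0.3778.
Arc elasticity E = %ΔQ/%Δp ≈ -1.6129/0.3778 ≈ -4.27.
|E| > 1: demand is elastic over this range.

-4.27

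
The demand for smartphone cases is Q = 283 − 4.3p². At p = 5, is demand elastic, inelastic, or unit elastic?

At p = 5, Q = 175.5.
dQ/dp = −2·4.3·p = −43.
Point elasticity E = (dQ/dp)·(p/Q) = -43 × 5/175.5 ≈ -1.225.
|E| ≈ 1.225 > 1, so demand is elastic.

elastic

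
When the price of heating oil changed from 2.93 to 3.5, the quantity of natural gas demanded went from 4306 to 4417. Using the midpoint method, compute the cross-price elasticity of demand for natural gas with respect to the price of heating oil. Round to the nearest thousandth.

0.144

%ΔQ_x = (4417 − 4306)/[(4306+4417)/2] = 111/4361.5 ≈ 0.0254.
%ΔP_y = (3.5 − 2.93)/[(2.93+3.5)/2] ≈ 0.1773.
E_xy = 0.0254/0.1773 ≈ 0.144.
E_xy > 0, so natural gas and heating oil are substitutes.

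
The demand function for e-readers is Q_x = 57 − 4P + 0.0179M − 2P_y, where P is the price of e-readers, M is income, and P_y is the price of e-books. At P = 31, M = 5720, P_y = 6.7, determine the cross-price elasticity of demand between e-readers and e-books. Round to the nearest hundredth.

-0.61

Substituting, Q_x = 57 − 4(31) + 0.0179(5720) − 2(6.7) = 57 − 124 + 102.388 − 13.4 = 21.988.
∂Q_x/∂P_y = −2, so E_xy = -2·(6.7/21.988) ≈ -0.61.
E_xy < 0: the goods are complements.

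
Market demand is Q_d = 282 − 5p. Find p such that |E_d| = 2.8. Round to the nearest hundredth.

Set −bp/(a − bp) = −2.8 ⇒ bp = 2.8(a − bp) ⇒ bp(1+2.8) = 2.8·a.
p = 2.8·282/(5·3.8) ≈ 41.56.

41.56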